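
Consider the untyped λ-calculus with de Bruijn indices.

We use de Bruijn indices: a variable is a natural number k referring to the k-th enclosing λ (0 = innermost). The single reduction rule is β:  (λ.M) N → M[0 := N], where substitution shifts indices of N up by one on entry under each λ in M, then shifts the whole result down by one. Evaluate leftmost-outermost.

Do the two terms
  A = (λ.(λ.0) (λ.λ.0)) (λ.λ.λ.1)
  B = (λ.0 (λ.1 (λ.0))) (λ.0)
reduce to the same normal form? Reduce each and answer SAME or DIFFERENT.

Term A:
  start: (λ.(λ.0) (λ.λ.0)) (λ.λ.λ.1)
  step 1: (λ.0) (λ.λ.0)
  step 2: λ.λ.0

Term B:
  start: (λ.0 (λ.1 (λ.0))) (λ.0)
  step 1: (λ.0) (λ.(λ.0) (λ.0))
  step 2: λ.(λ.0) (λ.0)
  step 3: λ.λ.0

Answer: SAME — A ⇓ λ.λ.0, B ⇓ λ.λ.0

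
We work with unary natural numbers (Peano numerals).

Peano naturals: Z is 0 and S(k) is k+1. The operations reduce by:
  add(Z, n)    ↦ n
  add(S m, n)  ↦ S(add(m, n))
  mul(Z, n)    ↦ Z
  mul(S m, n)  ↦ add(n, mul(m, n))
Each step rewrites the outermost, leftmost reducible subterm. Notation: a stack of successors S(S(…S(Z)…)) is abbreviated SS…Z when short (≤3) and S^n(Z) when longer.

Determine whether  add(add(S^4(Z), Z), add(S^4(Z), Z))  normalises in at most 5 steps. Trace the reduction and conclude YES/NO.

Answer: NO — after 5 steps the term is S(S(add(S(add(SZ, Z)), add(S^4(Z), Z)))), not yet normal

Reduction:
  start: add(add(S^4(Z), Z), add(S^4(Z), Z))
  step 1: add(S(add(SSSZ, Z)), add(S^4(Z), Z))
  step 2: S(add(add(SSSZ, Z), add(S^4(Z), Z)))
  step 3: S(add(S(add(SSZ, Z)), add(S^4(Z), Z)))
  step 4: S(S(add(add(SSZ, Z), add(S^4(Z), Z))))
  step 5: S(S(add(S(add(SZ, Z)), add(S^4(Z), Z))))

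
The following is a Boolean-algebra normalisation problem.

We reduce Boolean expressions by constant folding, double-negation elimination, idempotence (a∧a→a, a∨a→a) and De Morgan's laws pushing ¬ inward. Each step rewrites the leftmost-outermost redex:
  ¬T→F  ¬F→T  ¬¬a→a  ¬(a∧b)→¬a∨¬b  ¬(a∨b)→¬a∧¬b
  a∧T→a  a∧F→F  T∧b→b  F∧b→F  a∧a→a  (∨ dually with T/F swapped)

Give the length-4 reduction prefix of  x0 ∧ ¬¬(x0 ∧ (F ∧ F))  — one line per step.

  start: x0 ∧ ¬¬(x0 ∧ (F ∧ F))
  step 1: x0 ∧ (x0 ∧ (F ∧ F))
  step 2: x0 ∧ (x0 ∧ F)
  step 3: x0 ∧ F
  step 4: F

Answer: after 4 steps: F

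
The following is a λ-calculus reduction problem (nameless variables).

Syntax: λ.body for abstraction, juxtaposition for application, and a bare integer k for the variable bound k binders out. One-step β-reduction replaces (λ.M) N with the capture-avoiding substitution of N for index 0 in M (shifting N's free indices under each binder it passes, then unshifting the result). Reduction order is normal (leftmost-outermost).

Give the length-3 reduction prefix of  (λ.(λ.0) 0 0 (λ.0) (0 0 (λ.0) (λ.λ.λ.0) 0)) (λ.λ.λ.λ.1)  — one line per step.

Answer: after 3 steps: (λ.λ.λ.1) (λ.0) ((λ.λ.λ.λ.1) (λ.λ.λ.λ.1) (λ.0) (λ.λ.λ.0) (λ.λ.λ.λ.1))

Reduction:
  start: (λ.(λ.0) 0 0 (λ.0) (0 0 (λ.0) (λ.λ.λ.0) 0)) (λ.λ.λ.λ.1)
  [1] (λ.0) (λ.λ.λ.λ.1) (λ.λ.λ.λ.1) (λ.0) ((λ.λ.λ.λ.1) (λ.λ.λ.λ.1) (λ.0) (λ.λ.λ.0) (λ.λ.λ.λ.1))
  [2] (λ.λ.λ.λ.1) (λ.λ.λ.λ.1) (λ.0) ((λ.λ.λ.λ.1) (λ.λ.λ.λ.1) (λ.0) (λ.λ.λ.0) (λ.λ.λ.λ.1))
  [3] (λ.λ.λ.1) (λ.0) ((λ.λ.λ.λ.1) (λ.λ.λ.λ.1) (λ.0) (λ.λ.λ.0) (λ.λ.λ.λ.1))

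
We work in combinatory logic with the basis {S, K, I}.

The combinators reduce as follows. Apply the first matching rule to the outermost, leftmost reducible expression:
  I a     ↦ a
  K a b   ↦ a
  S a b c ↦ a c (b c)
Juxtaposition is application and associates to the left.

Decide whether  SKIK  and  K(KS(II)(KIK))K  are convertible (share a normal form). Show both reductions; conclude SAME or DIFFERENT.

Term A:
  start: SKIK
  →1  KK(IK)
  →2  K

Term B:
  start: K(KS(II)(KIK))K
  →1  KS(II)(KIK)
  →2  S(KIK)
  →3  SI

Answer: DIFFERENT — A ⇓ K, B ⇓ SI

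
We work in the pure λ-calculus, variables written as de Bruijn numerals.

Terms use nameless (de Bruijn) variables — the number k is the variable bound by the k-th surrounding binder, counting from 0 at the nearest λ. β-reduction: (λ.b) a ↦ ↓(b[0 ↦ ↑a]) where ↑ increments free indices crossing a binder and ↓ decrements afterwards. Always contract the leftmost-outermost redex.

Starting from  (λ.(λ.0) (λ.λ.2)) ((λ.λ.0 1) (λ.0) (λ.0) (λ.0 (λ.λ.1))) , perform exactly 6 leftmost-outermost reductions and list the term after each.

  start: (λ.(λ.0) (λ.λ.2)) ((λ.λ.0 1) (λ.0) (λ.0) (λ.0 (λ.λ.1)))
  step 1: (λ.0) (λ.λ.(λ.λ.0 1) (λ.0) (λ.0) (λ.0 (λ.λ.1)))
  step 2: λ.λ.(λ.λ.0 1) (λ.0) (λ.0) (λ.0 (λ.λ.1))
  step 3: λ.λ.(λ.0 (λ.0)) (λ.0) (λ.0 (λ.λ.1))
  step 4: λ.λ.(λ.0) (λ.0) (λ.0 (λ.λ.1))
  step 5: λ.λ.(λ.0) (λ.0 (λ.λ.1))
  step 6: λ.λ.λ.0 (λ.λ.1)

Answer: after 6 steps: λ.λ.λ.0 (λ.λ.1)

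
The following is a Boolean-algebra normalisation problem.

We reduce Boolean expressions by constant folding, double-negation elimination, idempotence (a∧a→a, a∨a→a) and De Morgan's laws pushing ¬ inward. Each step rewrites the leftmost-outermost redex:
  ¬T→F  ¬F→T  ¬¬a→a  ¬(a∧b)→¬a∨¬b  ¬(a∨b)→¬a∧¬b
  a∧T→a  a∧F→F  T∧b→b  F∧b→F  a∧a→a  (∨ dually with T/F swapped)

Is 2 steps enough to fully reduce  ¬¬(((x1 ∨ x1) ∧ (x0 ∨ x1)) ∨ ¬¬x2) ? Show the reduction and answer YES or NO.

  start: ¬¬(((x1 ∨ x1) ∧ (x0 ∨ x1)) ∨ ¬¬x2)
  →1  ((x1 ∨ x1) ∧ (x0 ∨ x1)) ∨ ¬¬x2
  →2  (x1 ∧ (x0 ∨ x1)) ∨ ¬¬x2

Answer: NO — after 2 steps the term is (x1 ∧ (x0 ∨ x1)) ∨ ¬¬x2, not yet normal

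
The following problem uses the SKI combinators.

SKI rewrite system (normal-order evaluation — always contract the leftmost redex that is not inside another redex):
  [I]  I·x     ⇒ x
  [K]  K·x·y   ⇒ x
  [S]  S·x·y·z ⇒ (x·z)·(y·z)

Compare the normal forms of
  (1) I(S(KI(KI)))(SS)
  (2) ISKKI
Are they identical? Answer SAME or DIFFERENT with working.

Term A:
  start: I(S(KI(KI)))(SS)
  →1  S(KI(KI))(SS)
  →2  SI(SS)

Term B:
  start: ISKKI
  →1  SKKI
  →2  KI(KI)
  →3  I

Answer: DIFFERENT — A ⇓ SI(SS), B ⇓ I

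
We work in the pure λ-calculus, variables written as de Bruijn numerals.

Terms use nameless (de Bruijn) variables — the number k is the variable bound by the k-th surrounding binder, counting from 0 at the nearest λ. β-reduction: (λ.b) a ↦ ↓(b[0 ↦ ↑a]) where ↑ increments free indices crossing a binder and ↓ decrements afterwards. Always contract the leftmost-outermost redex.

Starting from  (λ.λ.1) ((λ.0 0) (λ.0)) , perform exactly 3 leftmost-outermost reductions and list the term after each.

Answer: after 3 steps: λ.λ.0

Derivation:
  start: (λ.λ.1) ((λ.0 0) (λ.0))
  →1  λ.(λ.0 0) (λ.0)
  →2  λ.(λ.0) (λ.0)
  →3  λ.λ.0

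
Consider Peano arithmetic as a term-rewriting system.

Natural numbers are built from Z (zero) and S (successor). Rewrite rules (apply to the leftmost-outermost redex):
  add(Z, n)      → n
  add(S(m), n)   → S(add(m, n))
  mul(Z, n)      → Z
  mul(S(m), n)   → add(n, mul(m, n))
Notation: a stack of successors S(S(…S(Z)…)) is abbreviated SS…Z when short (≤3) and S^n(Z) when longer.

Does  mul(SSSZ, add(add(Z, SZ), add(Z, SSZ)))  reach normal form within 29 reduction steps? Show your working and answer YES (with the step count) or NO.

Answer: YES — reaches normal form S^9(Z) in 28 ≤ 29 steps

Derivation:
  start: mul(SSSZ, add(add(Z, SZ), add(Z, SSZ)))
  step 1: add(add(add(Z, SZ), add(Z, SSZ)), mul(SSZ, add(add(Z, SZ), add(Z, SSZ))))
  step 2: add(add(SZ, add(Z, SSZ)), mul(SSZ, add(add(Z, SZ), add(Z, SSZ))))
  step 3: add(S(add(Z, add(Z, SSZ))), mul(SSZ, add(add(Z, SZ), add(Z, SSZ))))
  step 4: S(add(add(Z, add(Z, SSZ)), mul(SSZ, add(add(Z, SZ), add(Z, SSZ)))))
  step 5: S(add(add(Z, SSZ), mul(SSZ, add(add(Z, SZ), add(Z, SSZ)))))
  step 6: S(add(SSZ, mul(SSZ, add(add(Z, SZ), add(Z, SSZ)))))
  step 7: S(S(add(SZ, mul(SSZ, add(add(Z, SZ), add(Z, SSZ))))))
  step 8: S(S(S(add(Z, mul(SSZ, add(add(Z, SZ), add(Z, SSZ)))))))
  step 9: S(S(S(mul(SSZ, add(add(Z, SZ), add(Z, SSZ))))))
  step 10: S(S(S(add(add(add(Z, SZ), add(Z, SSZ)), mul(SZ, add(add(Z, SZ), add(Z, SSZ)))))))
  step 11: S(S(S(add(add(SZ, add(Z, SSZ)), mul(SZ, add(add(Z, SZ), add(Z, SSZ)))))))
  step 12: S(S(S(add(S(add(Z, add(Z, SSZ))), mul(SZ, add(add(Z, SZ), add(Z, SSZ)))))))
  step 13: S(S(S(S(add(add(Z, add(Z, SSZ)), mul(SZ, add(add(Z, SZ), add(Z, SSZ))))))))
  step 14: S(S(S(S(add(add(Z, SSZ), mul(SZ, add(add(Z, SZ), add(Z, SSZ))))))))
  step 15: S(S(S(S(add(SSZ, mul(SZ, add(add(Z, SZ), add(Z, SSZ))))))))
  step 16: S(S(S(S(S(add(SZ, mul(SZ, add(add(Z, SZ), add(Z, SSZ)))))))))
  step 17: S(S(S(S(S(S(add(Z, mul(SZ, add(add(Z, SZ), add(Z, SSZ))))))))))
  step 18: S(S(S(S(S(S(mul(SZ, add(add(Z, SZ), add(Z, SSZ)))))))))
  step 19: S(S(S(S(S(S(add(add(add(Z, SZ), add(Z, SSZ)), mul(Z, add(add(Z, SZ), add(Z, SSZ))))))))))
  step 20: S(S(S(S(S(S(add(add(SZ, add(Z, SSZ)), mul(Z, add(add(Z, SZ), add(Z, SSZ))))))))))
  step 21: S(S(S(S(S(S(add(S(add(Z, add(Z, SSZ))), mul(Z, add(add(Z, SZ), add(Z, SSZ))))))))))
  step 22: S(S(S(S(S(S(S(add(add(Z, add(Z, SSZ)), mul(Z, add(add(Z, SZ), add(Z, SSZ)))))))))))
  step 23: S(S(S(S(S(S(S(add(add(Z, SSZ), mul(Z, add(add(Z, SZ), add(Z, SSZ)))))))))))
  step 24: S(S(S(S(S(S(S(add(SSZ, mul(Z, add(add(Z, SZ), add(Z, SSZ)))))))))))
  step 25: S(S(S(S(S(S(S(S(add(SZ, mul(Z, add(add(Z, SZ), add(Z, SSZ))))))))))))
  step 26: S(S(S(S(S(S(S(S(S(add(Z, mul(Z, add(add(Z, SZ), add(Z, SSZ)))))))))))))
  step 27: S(S(S(S(S(S(S(S(S(mul(Z, add(add(Z, SZ), add(Z, SSZ))))))))))))
  step 28: S^9(Z)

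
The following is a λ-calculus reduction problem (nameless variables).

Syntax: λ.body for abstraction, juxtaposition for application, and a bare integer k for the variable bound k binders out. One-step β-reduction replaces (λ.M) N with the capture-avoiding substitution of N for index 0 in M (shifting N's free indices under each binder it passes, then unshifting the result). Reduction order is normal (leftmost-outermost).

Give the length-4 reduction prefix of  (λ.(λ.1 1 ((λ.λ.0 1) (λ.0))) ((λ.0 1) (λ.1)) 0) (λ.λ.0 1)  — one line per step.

  start: (λ.(λ.1 1 ((λ.λ.0 1) (λ.0))) ((λ.0 1) (λ.1)) 0) (λ.λ.0 1)
  →1  (λ.(λ.λ.0 1) (λ.λ.0 1) ((λ.λ.0 1) (λ.0))) ((λ.0 (λ.λ.0 1)) (λ.λ.λ.0 1)) (λ.λ.0 1)
  →2  (λ.λ.0 1) (λ.λ.0 1) ((λ.λ.0 1) (λ.0)) (λ.λ.0 1)
  →3  (λ.0 (λ.λ.0 1)) ((λ.λ.0 1) (λ.0)) (λ.λ.0 1)
  →4  (λ.λ.0 1) (λ.0) (λ.λ.0 1) (λ.λ.0 1)

Answer: after 4 steps: (λ.λ.0 1) (λ.0) (λ.λ.0 1) (λ.λ.0 1)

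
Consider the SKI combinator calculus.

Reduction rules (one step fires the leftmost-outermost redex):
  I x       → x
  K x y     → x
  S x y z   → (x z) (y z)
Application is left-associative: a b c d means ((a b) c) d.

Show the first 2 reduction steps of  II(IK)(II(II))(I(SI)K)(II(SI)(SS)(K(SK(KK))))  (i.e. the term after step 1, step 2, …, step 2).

  start: II(IK)(II(II))(I(SI)K)(II(SI)(SS)(K(SK(KK))))
  →1  I(IK)(II(II))(I(SI)K)(II(SI)(SS)(K(SK(KK))))
  →2  IK(II(II))(I(SI)K)(II(SI)(SS)(K(SK(KK))))

Answer: after 2 steps: IK(II(II))(I(SI)K)(II(SI)(SS)(K(SK(KK))))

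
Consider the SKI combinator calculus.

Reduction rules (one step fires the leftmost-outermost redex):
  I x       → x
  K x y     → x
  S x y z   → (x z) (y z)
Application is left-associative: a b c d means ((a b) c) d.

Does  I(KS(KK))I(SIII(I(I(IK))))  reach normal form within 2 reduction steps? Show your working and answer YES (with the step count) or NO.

Answer: NO — after 2 steps the term is SI(SIII(I(I(IK)))), not yet normal

Derivation:
  start: I(KS(KK))I(SIII(I(I(IK))))
  [1] KS(KK)I(SIII(I(I(IK))))
  [2] SI(SIII(I(I(IK))))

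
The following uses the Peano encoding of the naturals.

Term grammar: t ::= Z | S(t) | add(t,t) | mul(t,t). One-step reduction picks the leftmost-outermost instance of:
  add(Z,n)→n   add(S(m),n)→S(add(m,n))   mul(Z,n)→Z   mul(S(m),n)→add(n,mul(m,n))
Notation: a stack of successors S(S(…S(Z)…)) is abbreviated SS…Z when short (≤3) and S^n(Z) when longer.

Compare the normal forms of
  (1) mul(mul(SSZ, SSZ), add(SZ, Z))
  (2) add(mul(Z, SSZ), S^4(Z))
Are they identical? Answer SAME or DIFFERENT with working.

Term A:
  start: mul(mul(SSZ, SSZ), add(SZ, Z))
  step 1: mul(add(SSZ, mul(SZ, SSZ)), add(SZ, Z))
  step 2: mul(S(add(SZ, mul(SZ, SSZ))), add(SZ, Z))
  step 3: add(add(SZ, Z), mul(add(SZ, mul(SZ, SSZ)), add(SZ, Z)))
  step 4: add(S(add(Z, Z)), mul(add(SZ, mul(SZ, SSZ)), add(SZ, Z)))
  step 5: S(add(add(Z, Z), mul(add(SZ, mul(SZ, SSZ)), add(SZ, Z))))
  step 6: S(add(Z, mul(add(SZ, mul(SZ, SSZ)), add(SZ, Z))))
  step 7: S(mul(add(SZ, mul(SZ, SSZ)), add(SZ, Z)))
  step 8: S(mul(S(add(Z, mul(SZ, SSZ))), add(SZ, Z)))
  step 9: S(add(add(SZ, Z), mul(add(Z, mul(SZ, SSZ)), add(SZ, Z))))
  step 10: S(add(S(add(Z, Z)), mul(add(Z, mul(SZ, SSZ)), add(SZ, Z))))
  step 11: S(S(add(add(Z, Z), mul(add(Z, mul(SZ, SSZ)), add(SZ, Z)))))
  step 12: S(S(add(Z, mul(add(Z, mul(SZ, SSZ)), add(SZ, Z)))))
  step 13: S(S(mul(add(Z, mul(SZ, SSZ)), add(SZ, Z))))
  step 14: S(S(mul(mul(SZ, SSZ), add(SZ, Z))))
  step 15: S(S(mul(add(SSZ, mul(Z, SSZ)), add(SZ, Z))))
  step 16: S(S(mul(S(add(SZ, mul(Z, SSZ))), add(SZ, Z))))
  step 17: S(S(add(add(SZ, Z), mul(add(SZ, mul(Z, SSZ)), add(SZ, Z)))))
  step 18: S(S(add(S(add(Z, Z)), mul(add(SZ, mul(Z, SSZ)), add(SZ, Z)))))
  step 19: S(S(S(add(add(Z, Z), mul(add(SZ, mul(Z, SSZ)), add(SZ, Z))))))
  step 20: S(S(S(add(Z, mul(add(SZ, mul(Z, SSZ)), add(SZ, Z))))))
  step 21: S(S(S(mul(add(SZ, mul(Z, SSZ)), add(SZ, Z)))))
  step 22: S(S(S(mul(S(add(Z, mul(Z, SSZ))), add(SZ, Z)))))
  step 23: S(S(S(add(add(SZ, Z), mul(add(Z, mul(Z, SSZ)), add(SZ, Z))))))
  step 24: S(S(S(add(S(add(Z, Z)), mul(add(Z, mul(Z, SSZ)), add(SZ, Z))))))
  step 25: S(S(S(S(add(add(Z, Z), mul(add(Z, mul(Z, SSZ)), add(SZ, Z)))))))
  step 26: S(S(S(S(add(Z, mul(add(Z, mul(Z, SSZ)), add(SZ, Z)))))))
  step 27: S(S(S(S(mul(add(Z, mul(Z, SSZ)), add(SZ, Z))))))
  step 28: S(S(S(S(mul(mul(Z, SSZ), add(SZ, Z))))))
  step 29: S(S(S(S(mul(Z, add(SZ, Z))))))
  step 30: S^4(Z)

Term B:
  start: add(mul(Z, SSZ), S^4(Z))
  step 1: add(Z, S^4(Z))
  step 2: S^4(Z)

Answer: SAME — A ⇓ S^4(Z), B ⇓ S^4(Z)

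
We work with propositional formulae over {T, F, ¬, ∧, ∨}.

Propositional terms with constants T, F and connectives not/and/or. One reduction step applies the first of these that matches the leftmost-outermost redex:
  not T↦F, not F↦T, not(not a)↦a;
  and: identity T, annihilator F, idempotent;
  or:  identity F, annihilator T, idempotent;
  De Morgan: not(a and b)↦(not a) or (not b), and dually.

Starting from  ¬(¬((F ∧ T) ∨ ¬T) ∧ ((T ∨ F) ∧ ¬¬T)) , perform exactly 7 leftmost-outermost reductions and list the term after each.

  start: ¬(¬((F ∧ T) ∨ ¬T) ∧ ((T ∨ F) ∧ ¬¬T))
  [1] ¬¬((F ∧ T) ∨ ¬T) ∨ ¬((T ∨ F) ∧ ¬¬T)
  [2] ((F ∧ T) ∨ ¬T) ∨ ¬((T ∨ F) ∧ ¬¬T)
  [3] (F ∨ ¬T) ∨ ¬((T ∨ F) ∧ ¬¬T)
  [4] ¬T ∨ ¬((T ∨ F) ∧ ¬¬T)
  [5] F ∨ ¬((T ∨ F) ∧ ¬¬T)
  [6] ¬((T ∨ F) ∧ ¬¬T)
  [7] ¬(T ∨ F) ∨ ¬¬¬T

Answer: after 7 steps: ¬(T ∨ F) ∨ ¬¬¬T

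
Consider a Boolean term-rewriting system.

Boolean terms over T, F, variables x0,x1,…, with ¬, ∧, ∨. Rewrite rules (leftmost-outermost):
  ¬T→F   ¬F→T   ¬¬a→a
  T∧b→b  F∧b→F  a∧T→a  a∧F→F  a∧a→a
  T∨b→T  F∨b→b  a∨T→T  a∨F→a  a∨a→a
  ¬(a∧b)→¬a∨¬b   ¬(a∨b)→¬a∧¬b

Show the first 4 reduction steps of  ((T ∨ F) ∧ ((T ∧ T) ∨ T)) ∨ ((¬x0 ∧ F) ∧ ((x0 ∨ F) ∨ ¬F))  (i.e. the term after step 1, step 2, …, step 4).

  start: ((T ∨ F) ∧ ((T ∧ T) ∨ T)) ∨ ((¬x0 ∧ F) ∧ ((x0 ∨ F) ∨ ¬F))
  step 1: (T ∧ ((T ∧ T) ∨ T)) ∨ ((¬x0 ∧ F) ∧ ((x0 ∨ F) ∨ ¬F))
  step 2: ((T ∧ T) ∨ T) ∨ ((¬x0 ∧ F) ∧ ((x0 ∨ F) ∨ ¬F))
  step 3: T ∨ ((¬x0 ∧ F) ∧ ((x0 ∨ F) ∨ ¬F))
  step 4: T

Answer: after 4 steps: T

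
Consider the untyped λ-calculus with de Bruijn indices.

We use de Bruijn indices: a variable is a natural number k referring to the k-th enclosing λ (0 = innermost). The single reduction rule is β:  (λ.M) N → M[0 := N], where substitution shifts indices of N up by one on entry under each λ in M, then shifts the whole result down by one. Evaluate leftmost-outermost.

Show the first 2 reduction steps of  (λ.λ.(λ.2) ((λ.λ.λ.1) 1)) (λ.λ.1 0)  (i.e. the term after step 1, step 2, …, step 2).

  start: (λ.λ.(λ.2) ((λ.λ.λ.1) 1)) (λ.λ.1 0)
  step 1: λ.(λ.λ.λ.1 0) ((λ.λ.λ.1) (λ.λ.1 0))
  step 2: λ.λ.λ.1 0

Answer: after 2 steps: λ.λ.λ.1 0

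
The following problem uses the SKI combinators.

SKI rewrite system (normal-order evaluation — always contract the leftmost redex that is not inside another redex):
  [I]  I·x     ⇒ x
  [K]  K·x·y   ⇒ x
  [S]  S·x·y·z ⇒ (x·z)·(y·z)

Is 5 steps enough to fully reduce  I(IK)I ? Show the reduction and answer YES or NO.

Answer: YES — reaches normal form KI in 2 ≤ 5 steps

Reduction:
  start: I(IK)I
  step 1: IKI
  step 2: KI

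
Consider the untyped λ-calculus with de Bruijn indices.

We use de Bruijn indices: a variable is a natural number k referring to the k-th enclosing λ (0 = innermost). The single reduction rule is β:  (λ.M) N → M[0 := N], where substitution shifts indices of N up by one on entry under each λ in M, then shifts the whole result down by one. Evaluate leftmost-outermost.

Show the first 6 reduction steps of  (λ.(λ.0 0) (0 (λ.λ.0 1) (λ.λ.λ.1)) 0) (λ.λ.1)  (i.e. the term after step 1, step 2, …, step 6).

Answer: after 6 steps: (λ.λ.1) ((λ.λ.1) (λ.λ.0 1) (λ.λ.λ.1))

Working:
  start: (λ.(λ.0 0) (0 (λ.λ.0 1) (λ.λ.λ.1)) 0) (λ.λ.1)
  [1] (λ.0 0) ((λ.λ.1) (λ.λ.0 1) (λ.λ.λ.1)) (λ.λ.1)
  [2] (λ.λ.1) (λ.λ.0 1) (λ.λ.λ.1) ((λ.λ.1) (λ.λ.0 1) (λ.λ.λ.1)) (λ.λ.1)
  [3] (λ.λ.λ.0 1) (λ.λ.λ.1) ((λ.λ.1) (λ.λ.0 1) (λ.λ.λ.1)) (λ.λ.1)
  [4] (λ.λ.0 1) ((λ.λ.1) (λ.λ.0 1) (λ.λ.λ.1)) (λ.λ.1)
  [5] (λ.0 ((λ.λ.1) (λ.λ.0 1) (λ.λ.λ.1))) (λ.λ.1)
  [6] (λ.λ.1) ((λ.λ.1) (λ.λ.0 1) (λ.λ.λ.1))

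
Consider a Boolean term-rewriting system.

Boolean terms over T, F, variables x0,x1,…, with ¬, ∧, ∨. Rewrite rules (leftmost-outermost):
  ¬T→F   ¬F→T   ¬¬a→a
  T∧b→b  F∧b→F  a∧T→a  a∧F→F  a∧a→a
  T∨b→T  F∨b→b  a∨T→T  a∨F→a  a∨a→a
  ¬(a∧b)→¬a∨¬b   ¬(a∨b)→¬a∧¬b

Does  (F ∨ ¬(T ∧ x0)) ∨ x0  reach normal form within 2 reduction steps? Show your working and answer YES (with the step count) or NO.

  start: (F ∨ ¬(T ∧ x0)) ∨ x0
  step 1: ¬(T ∧ x0) ∨ x0
  step 2: (¬T ∨ ¬x0) ∨ x0

Answer: NO — after 2 steps the term is (¬T ∨ ¬x0) ∨ x0, not yet normal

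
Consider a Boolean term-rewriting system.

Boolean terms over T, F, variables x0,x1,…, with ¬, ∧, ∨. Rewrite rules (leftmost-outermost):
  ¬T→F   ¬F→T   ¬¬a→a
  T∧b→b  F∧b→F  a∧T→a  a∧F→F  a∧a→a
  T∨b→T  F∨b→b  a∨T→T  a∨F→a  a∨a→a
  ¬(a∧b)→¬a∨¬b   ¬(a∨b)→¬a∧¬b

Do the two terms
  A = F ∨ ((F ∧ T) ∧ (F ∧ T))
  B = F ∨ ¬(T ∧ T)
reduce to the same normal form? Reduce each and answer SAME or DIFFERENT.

Answer: SAME — A ⇓ F, B ⇓ F

Derivation:
Term A:
  start: F ∨ ((F ∧ T) ∧ (F ∧ T))
  [1] (F ∧ T) ∧ (F ∧ T)
  [2] F ∧ T
  [3] F

Term B:
  start: F ∨ ¬(T ∧ T)
  [1] ¬(T ∧ T)
  [2] ¬T ∨ ¬T
  [3] ¬T
  [4] F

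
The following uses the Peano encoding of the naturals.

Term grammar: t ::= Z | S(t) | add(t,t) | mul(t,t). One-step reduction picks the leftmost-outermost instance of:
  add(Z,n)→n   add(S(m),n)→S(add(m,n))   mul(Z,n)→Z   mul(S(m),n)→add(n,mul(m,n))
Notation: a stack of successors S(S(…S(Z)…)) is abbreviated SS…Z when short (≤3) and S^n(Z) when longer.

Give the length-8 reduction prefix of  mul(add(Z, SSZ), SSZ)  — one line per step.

  start: mul(add(Z, SSZ), SSZ)
  step 1: mul(SSZ, SSZ)
  step 2: add(SSZ, mul(SZ, SSZ))
  step 3: S(add(SZ, mul(SZ, SSZ)))
  step 4: S(S(add(Z, mul(SZ, SSZ))))
  step 5: S(S(mul(SZ, SSZ)))
  step 6: S(S(add(SSZ, mul(Z, SSZ))))
  step 7: S(S(S(add(SZ, mul(Z, SSZ)))))
  step 8: S(S(S(S(add(Z, mul(Z, SSZ))))))

Answer: after 8 steps: S(S(S(S(add(Z, mul(Z, SSZ))))))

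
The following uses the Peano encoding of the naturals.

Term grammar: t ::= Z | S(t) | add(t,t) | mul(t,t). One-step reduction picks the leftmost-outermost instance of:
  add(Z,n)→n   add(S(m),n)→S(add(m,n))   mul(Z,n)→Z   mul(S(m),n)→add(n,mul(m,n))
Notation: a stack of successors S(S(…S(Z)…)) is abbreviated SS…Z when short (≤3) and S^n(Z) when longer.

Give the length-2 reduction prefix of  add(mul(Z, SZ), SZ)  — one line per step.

Answer: after 2 steps: SZ

Reduction:
  start: add(mul(Z, SZ), SZ)
  step 1: add(Z, SZ)
  step 2: SZ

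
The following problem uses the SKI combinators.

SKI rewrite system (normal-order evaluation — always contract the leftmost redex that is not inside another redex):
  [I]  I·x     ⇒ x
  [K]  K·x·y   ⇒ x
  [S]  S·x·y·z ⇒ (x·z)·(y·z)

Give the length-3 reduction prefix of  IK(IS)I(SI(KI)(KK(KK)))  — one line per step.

  start: IK(IS)I(SI(KI)(KK(KK)))
  →1  K(IS)I(SI(KI)(KK(KK)))
  →2  IS(SI(KI)(KK(KK)))
  →3  S(SI(KI)(KK(KK)))

Answer: after 3 steps: S(SI(KI)(KK(KK)))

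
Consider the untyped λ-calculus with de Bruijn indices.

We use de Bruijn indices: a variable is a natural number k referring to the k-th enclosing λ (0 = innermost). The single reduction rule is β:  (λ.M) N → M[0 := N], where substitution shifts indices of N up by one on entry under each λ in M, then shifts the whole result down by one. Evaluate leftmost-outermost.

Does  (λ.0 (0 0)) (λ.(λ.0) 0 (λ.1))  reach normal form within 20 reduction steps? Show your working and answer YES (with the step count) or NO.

Answer: YES — reaches normal form λ.0 (λ.1) in 17 ≤ 20 steps

Working:
  start: (λ.0 (0 0)) (λ.(λ.0) 0 (λ.1))
  step 1: (λ.(λ.0) 0 (λ.1)) ((λ.(λ.0) 0 (λ.1)) (λ.(λ.0) 0 (λ.1)))
  step 2: (λ.0) ((λ.(λ.0) 0 (λ.1)) (λ.(λ.0) 0 (λ.1))) (λ.(λ.(λ.0) 0 (λ.1)) (λ.(λ.0) 0 (λ.1)))
  step 3: (λ.(λ.0) 0 (λ.1)) (λ.(λ.0) 0 (λ.1)) (λ.(λ.(λ.0) 0 (λ.1)) (λ.(λ.0) 0 (λ.1)))
  step 4: (λ.0) (λ.(λ.0) 0 (λ.1)) (λ.λ.(λ.0) 0 (λ.1)) (λ.(λ.(λ.0) 0 (λ.1)) (λ.(λ.0) 0 (λ.1)))
  step 5: (λ.(λ.0) 0 (λ.1)) (λ.λ.(λ.0) 0 (λ.1)) (λ.(λ.(λ.0) 0 (λ.1)) (λ.(λ.0) 0 (λ.1)))
  step 6: (λ.0) (λ.λ.(λ.0) 0 (λ.1)) (λ.λ.λ.(λ.0) 0 (λ.1)) (λ.(λ.(λ.0) 0 (λ.1)) (λ.(λ.0) 0 (λ.1)))
  step 7: (λ.λ.(λ.0) 0 (λ.1)) (λ.λ.λ.(λ.0) 0 (λ.1)) (λ.(λ.(λ.0) 0 (λ.1)) (λ.(λ.0) 0 (λ.1)))
  step 8: (λ.(λ.0) 0 (λ.1)) (λ.(λ.(λ.0) 0 (λ.1)) (λ.(λ.0) 0 (λ.1)))
  step 9: (λ.0) (λ.(λ.(λ.0) 0 (λ.1)) (λ.(λ.0) 0 (λ.1))) (λ.λ.(λ.(λ.0) 0 (λ.1)) (λ.(λ.0) 0 (λ.1)))
  step 10: (λ.(λ.(λ.0) 0 (λ.1)) (λ.(λ.0) 0 (λ.1))) (λ.λ.(λ.(λ.0) 0 (λ.1)) (λ.(λ.0) 0 (λ.1)))
  step 11: (λ.(λ.0) 0 (λ.1)) (λ.(λ.0) 0 (λ.1))
  step 12: (λ.0) (λ.(λ.0) 0 (λ.1)) (λ.λ.(λ.0) 0 (λ.1))
  step 13: (λ.(λ.0) 0 (λ.1)) (λ.λ.(λ.0) 0 (λ.1))
  step 14: (λ.0) (λ.λ.(λ.0) 0 (λ.1)) (λ.λ.λ.(λ.0) 0 (λ.1))
  step 15: (λ.λ.(λ.0) 0 (λ.1)) (λ.λ.λ.(λ.0) 0 (λ.1))
  step 16: λ.(λ.0) 0 (λ.1)
  step 17: λ.0 (λ.1)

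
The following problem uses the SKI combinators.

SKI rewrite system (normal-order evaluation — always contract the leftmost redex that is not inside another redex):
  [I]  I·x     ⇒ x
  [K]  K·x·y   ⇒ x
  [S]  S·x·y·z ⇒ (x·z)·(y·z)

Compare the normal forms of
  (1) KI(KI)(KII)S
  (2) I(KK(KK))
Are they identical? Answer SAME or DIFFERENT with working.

Term A:
  start: KI(KI)(KII)S
  step 1: I(KII)S
  step 2: KIIS
  step 3: IS
  step 4: S

Term B:
  start: I(KK(KK))
  step 1: KK(KK)
  step 2: K

Answer: DIFFERENT — A ⇓ S, B ⇓ K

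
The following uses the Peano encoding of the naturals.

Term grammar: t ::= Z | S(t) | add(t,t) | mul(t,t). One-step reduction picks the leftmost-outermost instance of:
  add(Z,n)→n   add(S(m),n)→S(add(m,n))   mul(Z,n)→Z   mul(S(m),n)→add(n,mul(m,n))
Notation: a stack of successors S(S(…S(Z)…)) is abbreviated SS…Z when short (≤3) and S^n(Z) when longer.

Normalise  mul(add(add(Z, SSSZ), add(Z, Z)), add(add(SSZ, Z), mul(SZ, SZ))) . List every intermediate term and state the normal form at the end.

Answer: normal form = S^9(Z)  (in 52 steps)

Derivation:
  start: mul(add(add(Z, SSSZ), add(Z, Z)), add(add(SSZ, Z), mul(SZ, SZ)))
  step 1: mul(add(SSSZ, add(Z, Z)), add(add(SSZ, Z), mul(SZ, SZ)))
  step 2: mul(S(add(SSZ, add(Z, Z))), add(add(SSZ, Z), mul(SZ, SZ)))
  step 3: add(add(add(SSZ, Z), mul(SZ, SZ)), mul(add(SSZ, add(Z, Z)), add(add(SSZ, Z), mul(SZ, SZ))))
  step 4: add(add(S(add(SZ, Z)), mul(SZ, SZ)), mul(add(SSZ, add(Z, Z)), add(add(SSZ, Z), mul(SZ, SZ))))
  step 5: add(S(add(add(SZ, Z), mul(SZ, SZ))), mul(add(SSZ, add(Z, Z)), add(add(SSZ, Z), mul(SZ, SZ))))
  step 6: S(add(add(add(SZ, Z), mul(SZ, SZ)), mul(add(SSZ, add(Z, Z)), add(add(SSZ, Z), mul(SZ, SZ)))))
  step 7: S(add(add(S(add(Z, Z)), mul(SZ, SZ)), mul(add(SSZ, add(Z, Z)), add(add(SSZ, Z), mul(SZ, SZ)))))
  step 8: S(add(S(add(add(Z, Z), mul(SZ, SZ))), mul(add(SSZ, add(Z, Z)), add(add(SSZ, Z), mul(SZ, SZ)))))
  step 9: S(S(add(add(add(Z, Z), mul(SZ, SZ)), mul(add(SSZ, add(Z, Z)), add(add(SSZ, Z), mul(SZ, SZ))))))
  step 10: S(S(add(add(Z, mul(SZ, SZ)), mul(add(SSZ, add(Z, Z)), add(add(SSZ, Z), mul(SZ, SZ))))))
  step 11: S(S(add(mul(SZ, SZ), mul(add(SSZ, add(Z, Z)), add(add(SSZ, Z), mul(SZ, SZ))))))
  step 12: S(S(add(add(SZ, mul(Z, SZ)), mul(add(SSZ, add(Z, Z)), add(add(SSZ, Z), mul(SZ, SZ))))))
  step 13: S(S(add(S(add(Z, mul(Z, SZ))), mul(add(SSZ, add(Z, Z)), add(add(SSZ, Z), mul(SZ, SZ))))))
  step 14: S(S(S(add(add(Z, mul(Z, SZ)), mul(add(SSZ, add(Z, Z)), add(add(SSZ, Z), mul(SZ, SZ)))))))
  step 15: S(S(S(add(mul(Z, SZ), mul(add(SSZ, add(Z, Z)), add(add(SSZ, Z), mul(SZ, SZ)))))))
  step 16: S(S(S(add(Z, mul(add(SSZ, add(Z, Z)), add(add(SSZ, Z), mul(SZ, SZ)))))))
  step 17: S(S(S(mul(add(SSZ, add(Z, Z)), add(add(SSZ, Z), mul(SZ, SZ))))))
  step 18: S(S(S(mul(S(add(SZ, add(Z, Z))), add(add(SSZ, Z), mul(SZ, SZ))))))
  step 19: S(S(S(add(add(add(SSZ, Z), mul(SZ, SZ)), mul(add(SZ, add(Z, Z)), add(add(SSZ, Z), mul(SZ, SZ)))))))
  step 20: S(S(S(add(add(S(add(SZ, Z)), mul(SZ, SZ)), mul(add(SZ, add(Z, Z)), add(add(SSZ, Z), mul(SZ, SZ)))))))
  step 21: S(S(S(add(S(add(add(SZ, Z), mul(SZ, SZ))), mul(add(SZ, add(Z, Z)), add(add(SSZ, Z), mul(SZ, SZ)))))))
  step 22: S(S(S(S(add(add(add(SZ, Z), mul(SZ, SZ)), mul(add(SZ, add(Z, Z)), add(add(SSZ, Z), mul(SZ, SZ))))))))
  step 23: S(S(S(S(add(add(S(add(Z, Z)), mul(SZ, SZ)), mul(add(SZ, add(Z, Z)), add(add(SSZ, Z), mul(SZ, SZ))))))))
  step 24: S(S(S(S(add(S(add(add(Z, Z), mul(SZ, SZ))), mul(add(SZ, add(Z, Z)), add(add(SSZ, Z), mul(SZ, SZ))))))))
  step 25: S(S(S(S(S(add(add(add(Z, Z), mul(SZ, SZ)), mul(add(SZ, add(Z, Z)), add(add(SSZ, Z), mul(SZ, SZ)))))))))
  step 26: S(S(S(S(S(add(add(Z, mul(SZ, SZ)), mul(add(SZ, add(Z, Z)), add(add(SSZ, Z), mul(SZ, SZ)))))))))
  step 27: S(S(S(S(S(add(mul(SZ, SZ), mul(add(SZ, add(Z, Z)), add(add(SSZ, Z), mul(SZ, SZ)))))))))
  step 28: S(S(S(S(S(add(add(SZ, mul(Z, SZ)), mul(add(SZ, add(Z, Z)), add(add(SSZ, Z), mul(SZ, SZ)))))))))
  step 29: S(S(S(S(S(add(S(add(Z, mul(Z, SZ))), mul(add(SZ, add(Z, Z)), add(add(SSZ, Z), mul(SZ, SZ)))))))))
  step 30: S(S(S(S(S(S(add(add(Z, mul(Z, SZ)), mul(add(SZ, add(Z, Z)), add(add(SSZ, Z), mul(SZ, SZ))))))))))
  step 31: S(S(S(S(S(S(add(mul(Z, SZ), mul(add(SZ, add(Z, Z)), add(add(SSZ, Z), mul(SZ, SZ))))))))))
  step 32: S(S(S(S(S(S(add(Z, mul(add(SZ, add(Z, Z)), add(add(SSZ, Z), mul(SZ, SZ))))))))))
  step 33: S(S(S(S(S(S(mul(add(SZ, add(Z, Z)), add(add(SSZ, Z), mul(SZ, SZ)))))))))
  step 34: S(S(S(S(S(S(mul(S(add(Z, add(Z, Z))), add(add(SSZ, Z), mul(SZ, SZ)))))))))
  step 35: S(S(S(S(S(S(add(add(add(SSZ, Z), mul(SZ, SZ)), mul(add(Z, add(Z, Z)), add(add(SSZ, Z), mul(SZ, SZ))))))))))
  step 36: S(S(S(S(S(S(add(add(S(add(SZ, Z)), mul(SZ, SZ)), mul(add(Z, add(Z, Z)), add(add(SSZ, Z), mul(SZ, SZ))))))))))
  step 37: S(S(S(S(S(S(add(S(add(add(SZ, Z), mul(SZ, SZ))), mul(add(Z, add(Z, Z)), add(add(SSZ, Z), mul(SZ, SZ))))))))))
  step 38: S(S(S(S(S(S(S(add(add(add(SZ, Z), mul(SZ, SZ)), mul(add(Z, add(Z, Z)), add(add(SSZ, Z), mul(SZ, SZ)))))))))))
  step 39: S(S(S(S(S(S(S(add(add(S(add(Z, Z)), mul(SZ, SZ)), mul(add(Z, add(Z, Z)), add(add(SSZ, Z), mul(SZ, SZ)))))))))))
  step 40: S(S(S(S(S(S(S(add(S(add(add(Z, Z), mul(SZ, SZ))), mul(add(Z, add(Z, Z)), add(add(SSZ, Z), mul(SZ, SZ)))))))))))
  step 41: S(S(S(S(S(S(S(S(add(add(add(Z, Z), mul(SZ, SZ)), mul(add(Z, add(Z, Z)), add(add(SSZ, Z), mul(SZ, SZ))))))))))))
  step 42: S(S(S(S(S(S(S(S(add(add(Z, mul(SZ, SZ)), mul(add(Z, add(Z, Z)), add(add(SSZ, Z), mul(SZ, SZ))))))))))))
  step 43: S(S(S(S(S(S(S(S(add(mul(SZ, SZ), mul(add(Z, add(Z, Z)), add(add(SSZ, Z), mul(SZ, SZ))))))))))))
  step 44: S(S(S(S(S(S(S(S(add(add(SZ, mul(Z, SZ)), mul(add(Z, add(Z, Z)), add(add(SSZ, Z), mul(SZ, SZ))))))))))))
  step 45: S(S(S(S(S(S(S(S(add(S(add(Z, mul(Z, SZ))), mul(add(Z, add(Z, Z)), add(add(SSZ, Z), mul(SZ, SZ))))))))))))
  step 46: S(S(S(S(S(S(S(S(S(add(add(Z, mul(Z, SZ)), mul(add(Z, add(Z, Z)), add(add(SSZ, Z), mul(SZ, SZ)))))))))))))
  step 47: S(S(S(S(S(S(S(S(S(add(mul(Z, SZ), mul(add(Z, add(Z, Z)), add(add(SSZ, Z), mul(SZ, SZ)))))))))))))
  step 48: S(S(S(S(S(S(S(S(S(add(Z, mul(add(Z, add(Z, Z)), add(add(SSZ, Z), mul(SZ, SZ)))))))))))))
  step 49: S(S(S(S(S(S(S(S(S(mul(add(Z, add(Z, Z)), add(add(SSZ, Z), mul(SZ, SZ))))))))))))
  step 50: S(S(S(S(S(S(S(S(S(mul(add(Z, Z), add(add(SSZ, Z), mul(SZ, SZ))))))))))))
  step 51: S(S(S(S(S(S(S(S(S(mul(Z, add(add(SSZ, Z), mul(SZ, SZ))))))))))))
  step 52: S^9(Z)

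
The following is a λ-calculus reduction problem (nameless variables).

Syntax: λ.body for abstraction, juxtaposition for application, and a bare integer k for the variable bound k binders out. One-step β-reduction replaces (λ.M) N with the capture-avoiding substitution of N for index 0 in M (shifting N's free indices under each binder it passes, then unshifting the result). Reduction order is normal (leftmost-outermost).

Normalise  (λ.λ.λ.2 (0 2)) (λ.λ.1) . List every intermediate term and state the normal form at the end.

Answer: normal form = λ.λ.λ.1 (λ.λ.1)  (in 2 steps)

Derivation:
  start: (λ.λ.λ.2 (0 2)) (λ.λ.1)
  →1  λ.λ.(λ.λ.1) (0 (λ.λ.1))
  →2  λ.λ.λ.1 (λ.λ.1)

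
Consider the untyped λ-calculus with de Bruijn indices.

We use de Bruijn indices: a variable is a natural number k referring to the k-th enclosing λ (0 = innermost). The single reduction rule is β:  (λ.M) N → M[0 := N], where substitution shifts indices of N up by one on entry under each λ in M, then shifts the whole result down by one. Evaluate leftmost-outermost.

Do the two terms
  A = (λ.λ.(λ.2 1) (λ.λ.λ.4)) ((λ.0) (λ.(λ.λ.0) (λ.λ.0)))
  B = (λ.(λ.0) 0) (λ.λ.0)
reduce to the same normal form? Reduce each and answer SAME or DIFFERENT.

Answer: SAME — A ⇓ λ.λ.0, B ⇓ λ.λ.0

Derivation:
Term A:
  start: (λ.λ.(λ.2 1) (λ.λ.λ.4)) ((λ.0) (λ.(λ.λ.0) (λ.λ.0)))
  step 1: λ.(λ.(λ.0) (λ.(λ.λ.0) (λ.λ.0)) 1) (λ.λ.λ.(λ.0) (λ.(λ.λ.0) (λ.λ.0)))
  step 2: λ.(λ.0) (λ.(λ.λ.0) (λ.λ.0)) 0
  step 3: λ.(λ.(λ.λ.0) (λ.λ.0)) 0
  step 4: λ.(λ.λ.0) (λ.λ.0)
  step 5: λ.λ.0

Term B:
  start: (λ.(λ.0) 0) (λ.λ.0)
  step 1: (λ.0) (λ.λ.0)
  step 2: λ.λ.0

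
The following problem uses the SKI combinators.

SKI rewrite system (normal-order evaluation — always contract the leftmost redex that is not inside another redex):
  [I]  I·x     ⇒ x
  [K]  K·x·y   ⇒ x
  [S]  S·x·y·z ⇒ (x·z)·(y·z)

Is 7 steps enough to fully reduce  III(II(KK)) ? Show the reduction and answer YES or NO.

Answer: YES — reaches normal form KK in 5 ≤ 7 steps

Working:
  start: III(II(KK))
  →1  II(II(KK))
  →2  I(II(KK))
  →3  II(KK)
  →4  I(KK)
  →5  KK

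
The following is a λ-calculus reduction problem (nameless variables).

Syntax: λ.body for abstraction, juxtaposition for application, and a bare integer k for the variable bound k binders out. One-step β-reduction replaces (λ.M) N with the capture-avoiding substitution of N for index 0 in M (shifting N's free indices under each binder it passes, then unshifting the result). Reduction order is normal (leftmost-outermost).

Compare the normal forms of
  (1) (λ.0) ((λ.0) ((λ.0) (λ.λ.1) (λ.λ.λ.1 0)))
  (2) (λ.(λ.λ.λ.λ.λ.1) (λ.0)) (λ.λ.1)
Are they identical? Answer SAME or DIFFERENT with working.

Answer: DIFFERENT — A ⇓ λ.λ.λ.λ.1 0, B ⇓ λ.λ.λ.λ.1

Reduction:
Term A:
  start: (λ.0) ((λ.0) ((λ.0) (λ.λ.1) (λ.λ.λ.1 0)))
  →1  (λ.0) ((λ.0) (λ.λ.1) (λ.λ.λ.1 0))
  →2  (λ.0) (λ.λ.1) (λ.λ.λ.1 0)
  →3  (λ.λ.1) (λ.λ.λ.1 0)
  →4  λ.λ.λ.λ.1 0

Term B:
  start: (λ.(λ.λ.λ.λ.λ.1) (λ.0)) (λ.λ.1)
  →1  (λ.λ.λ.λ.λ.1) (λ.0)
  →2  λ.λ.λ.λ.1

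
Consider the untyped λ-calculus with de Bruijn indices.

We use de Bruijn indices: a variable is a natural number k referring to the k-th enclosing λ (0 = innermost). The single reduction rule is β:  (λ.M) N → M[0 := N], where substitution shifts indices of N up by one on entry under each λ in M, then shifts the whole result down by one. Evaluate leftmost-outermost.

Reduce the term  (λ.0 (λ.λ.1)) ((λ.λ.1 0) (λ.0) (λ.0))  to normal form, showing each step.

Answer: normal form = λ.λ.1  (in 5 steps)

Reduction:
  start: (λ.0 (λ.λ.1)) ((λ.λ.1 0) (λ.0) (λ.0))
  step 1: (λ.λ.1 0) (λ.0) (λ.0) (λ.λ.1)
  step 2: (λ.(λ.0) 0) (λ.0) (λ.λ.1)
  step 3: (λ.0) (λ.0) (λ.λ.1)
  step 4: (λ.0) (λ.λ.1)
  step 5: λ.λ.1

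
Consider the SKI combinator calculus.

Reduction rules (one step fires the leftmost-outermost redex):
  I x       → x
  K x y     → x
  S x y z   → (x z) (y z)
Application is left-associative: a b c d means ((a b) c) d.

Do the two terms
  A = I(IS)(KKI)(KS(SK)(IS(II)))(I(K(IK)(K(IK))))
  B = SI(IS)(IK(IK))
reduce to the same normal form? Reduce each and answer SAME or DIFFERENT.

Answer: SAME — A ⇓ K, B ⇓ K

Working:
Term A:
  start: I(IS)(KKI)(KS(SK)(IS(II)))(I(K(IK)(K(IK))))
  step 1: IS(KKI)(KS(SK)(IS(II)))(I(K(IK)(K(IK))))
  step 2: S(KKI)(KS(SK)(IS(II)))(I(K(IK)(K(IK))))
  step 3: KKI(I(K(IK)(K(IK))))(KS(SK)(IS(II))(I(K(IK)(K(IK)))))
  step 4: K(I(K(IK)(K(IK))))(KS(SK)(IS(II))(I(K(IK)(K(IK)))))
  step 5: I(K(IK)(K(IK)))
  step 6: K(IK)(K(IK))
  step 7: IK
  step 8: K

Term B:
  start: SI(IS)(IK(IK))
  step 1: I(IK(IK))(IS(IK(IK)))
  step 2: IK(IK)(IS(IK(IK)))
  step 3: K(IK)(IS(IK(IK)))
  step 4: IK
  step 5: K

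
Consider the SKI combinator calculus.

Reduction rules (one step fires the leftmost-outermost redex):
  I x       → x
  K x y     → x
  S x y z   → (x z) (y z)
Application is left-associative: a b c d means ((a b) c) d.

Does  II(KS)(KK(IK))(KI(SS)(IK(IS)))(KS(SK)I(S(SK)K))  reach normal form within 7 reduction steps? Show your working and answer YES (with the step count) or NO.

Answer: NO — after 7 steps the term is S(KS)(KS(SK)I(S(SK)K)), not yet normal

Working:
  start: II(KS)(KK(IK))(KI(SS)(IK(IS)))(KS(SK)I(S(SK)K))
  step 1: I(KS)(KK(IK))(KI(SS)(IK(IS)))(KS(SK)I(S(SK)K))
  step 2: KS(KK(IK))(KI(SS)(IK(IS)))(KS(SK)I(S(SK)K))
  step 3: S(KI(SS)(IK(IS)))(KS(SK)I(S(SK)K))
  step 4: S(I(IK(IS)))(KS(SK)I(S(SK)K))
  step 5: S(IK(IS))(KS(SK)I(S(SK)K))
  step 6: S(K(IS))(KS(SK)I(S(SK)K))
  step 7: S(KS)(KS(SK)I(S(SK)K))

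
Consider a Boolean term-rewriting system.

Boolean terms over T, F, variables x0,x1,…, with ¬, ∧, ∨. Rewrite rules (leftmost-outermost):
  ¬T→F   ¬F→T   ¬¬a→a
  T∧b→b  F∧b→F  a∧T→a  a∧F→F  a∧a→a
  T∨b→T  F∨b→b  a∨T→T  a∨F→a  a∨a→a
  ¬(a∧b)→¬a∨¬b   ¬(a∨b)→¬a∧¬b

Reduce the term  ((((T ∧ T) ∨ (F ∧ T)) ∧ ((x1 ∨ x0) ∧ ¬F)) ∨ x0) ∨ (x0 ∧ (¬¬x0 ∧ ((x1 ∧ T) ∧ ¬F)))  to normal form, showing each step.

  start: ((((T ∧ T) ∨ (F ∧ T)) ∧ ((x1 ∨ x0) ∧ ¬F)) ∨ x0) ∨ (x0 ∧ (¬¬x0 ∧ ((x1 ∧ T) ∧ ¬F)))
  →1  (((T ∨ (F ∧ T)) ∧ ((x1 ∨ x0) ∧ ¬F)) ∨ x0) ∨ (x0 ∧ (¬¬x0 ∧ ((x1 ∧ T) ∧ ¬F)))
  →2  ((T ∧ ((x1 ∨ x0) ∧ ¬F)) ∨ x0) ∨ (x0 ∧ (¬¬x0 ∧ ((x1 ∧ T) ∧ ¬F)))
  →3  (((x1 ∨ x0) ∧ ¬F) ∨ x0) ∨ (x0 ∧ (¬¬x0 ∧ ((x1 ∧ T) ∧ ¬F)))
  →4  (((x1 ∨ x0) ∧ T) ∨ x0) ∨ (x0 ∧ (¬¬x0 ∧ ((x1 ∧ T) ∧ ¬F)))
  →5  ((x1 ∨ x0) ∨ x0) ∨ (x0 ∧ (¬¬x0 ∧ ((x1 ∧ T) ∧ ¬F)))
  →6  ((x1 ∨ x0) ∨ x0) ∨ (x0 ∧ (x0 ∧ ((x1 ∧ T) ∧ ¬F)))
  →7  ((x1 ∨ x0) ∨ x0) ∨ (x0 ∧ (x0 ∧ (x1 ∧ ¬F)))
  →8  ((x1 ∨ x0) ∨ x0) ∨ (x0 ∧ (x0 ∧ (x1 ∧ T)))
  →9  ((x1 ∨ x0) ∨ x0) ∨ (x0 ∧ (x0 ∧ x1))

Answer: normal form = ((x1 ∨ x0) ∨ x0) ∨ (x0 ∧ (x0 ∧ x1))  (in 9 steps)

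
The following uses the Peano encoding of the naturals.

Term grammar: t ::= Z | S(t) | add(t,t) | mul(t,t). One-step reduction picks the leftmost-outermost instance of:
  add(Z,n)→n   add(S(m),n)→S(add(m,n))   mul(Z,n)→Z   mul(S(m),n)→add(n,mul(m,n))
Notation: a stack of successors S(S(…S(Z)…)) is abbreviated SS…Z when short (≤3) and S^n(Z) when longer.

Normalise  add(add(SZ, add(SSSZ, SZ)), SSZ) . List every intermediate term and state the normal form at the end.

  start: add(add(SZ, add(SSSZ, SZ)), SSZ)
  step 1: add(S(add(Z, add(SSSZ, SZ))), SSZ)
  step 2: S(add(add(Z, add(SSSZ, SZ)), SSZ))
  step 3: S(add(add(SSSZ, SZ), SSZ))
  step 4: S(add(S(add(SSZ, SZ)), SSZ))
  step 5: S(S(add(add(SSZ, SZ), SSZ)))
  step 6: S(S(add(S(add(SZ, SZ)), SSZ)))
  step 7: S(S(S(add(add(SZ, SZ), SSZ))))
  step 8: S(S(S(add(S(add(Z, SZ)), SSZ))))
  step 9: S(S(S(S(add(add(Z, SZ), SSZ)))))
  step 10: S(S(S(S(add(SZ, SSZ)))))
  step 11: S(S(S(S(S(add(Z, SSZ))))))
  step 12: S^7(Z)

Answer: normal form = S^7(Z)  (in 12 steps)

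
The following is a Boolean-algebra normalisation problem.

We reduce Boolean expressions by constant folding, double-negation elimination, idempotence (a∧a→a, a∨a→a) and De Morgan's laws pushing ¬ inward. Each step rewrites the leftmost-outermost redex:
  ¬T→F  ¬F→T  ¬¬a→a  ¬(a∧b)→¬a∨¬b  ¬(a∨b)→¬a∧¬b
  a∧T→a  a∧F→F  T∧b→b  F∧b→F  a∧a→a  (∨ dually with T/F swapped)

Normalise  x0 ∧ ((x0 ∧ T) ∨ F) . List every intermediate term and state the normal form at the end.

Answer: normal form = x0  (in 3 steps)

Derivation:
  start: x0 ∧ ((x0 ∧ T) ∨ F)
  →1  x0 ∧ (x0 ∧ T)
  →2  x0 ∧ x0
  →3  x0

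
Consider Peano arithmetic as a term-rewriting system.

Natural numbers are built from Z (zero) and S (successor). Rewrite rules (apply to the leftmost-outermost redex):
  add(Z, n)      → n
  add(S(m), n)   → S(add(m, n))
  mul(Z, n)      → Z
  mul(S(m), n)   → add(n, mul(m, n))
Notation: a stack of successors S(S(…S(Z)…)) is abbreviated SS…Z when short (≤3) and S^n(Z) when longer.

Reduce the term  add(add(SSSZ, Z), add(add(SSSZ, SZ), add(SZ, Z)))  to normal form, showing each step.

  start: add(add(SSSZ, Z), add(add(SSSZ, SZ), add(SZ, Z)))
  [1] add(S(add(SSZ, Z)), add(add(SSSZ, SZ), add(SZ, Z)))
  [2] S(add(add(SSZ, Z), add(add(SSSZ, SZ), add(SZ, Z))))
  [3] S(add(S(add(SZ, Z)), add(add(SSSZ, SZ), add(SZ, Z))))
  [4] S(S(add(add(SZ, Z), add(add(SSSZ, SZ), add(SZ, Z)))))
  [5] S(S(add(S(add(Z, Z)), add(add(SSSZ, SZ), add(SZ, Z)))))
  [6] S(S(S(add(add(Z, Z), add(add(SSSZ, SZ), add(SZ, Z))))))
  [7] S(S(S(add(Z, add(add(SSSZ, SZ), add(SZ, Z))))))
  [8] S(S(S(add(add(SSSZ, SZ), add(SZ, Z)))))
  [9] S(S(S(add(S(add(SSZ, SZ)), add(SZ, Z)))))
  [10] S(S(S(S(add(add(SSZ, SZ), add(SZ, Z))))))
  [11] S(S(S(S(add(S(add(SZ, SZ)), add(SZ, Z))))))
  [12] S(S(S(S(S(add(add(SZ, SZ), add(SZ, Z)))))))
  [13] S(S(S(S(S(add(S(add(Z, SZ)), add(SZ, Z)))))))
  [14] S(S(S(S(S(S(add(add(Z, SZ), add(SZ, Z))))))))
  [15] S(S(S(S(S(S(add(SZ, add(SZ, Z))))))))
  [16] S(S(S(S(S(S(S(add(Z, add(SZ, Z)))))))))
  [17] S(S(S(S(S(S(S(add(SZ, Z))))))))
  [18] S(S(S(S(S(S(S(S(add(Z, Z)))))))))
  [19] S^8(Z)

Answer: normal form = S^8(Z)  (in 19 steps)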